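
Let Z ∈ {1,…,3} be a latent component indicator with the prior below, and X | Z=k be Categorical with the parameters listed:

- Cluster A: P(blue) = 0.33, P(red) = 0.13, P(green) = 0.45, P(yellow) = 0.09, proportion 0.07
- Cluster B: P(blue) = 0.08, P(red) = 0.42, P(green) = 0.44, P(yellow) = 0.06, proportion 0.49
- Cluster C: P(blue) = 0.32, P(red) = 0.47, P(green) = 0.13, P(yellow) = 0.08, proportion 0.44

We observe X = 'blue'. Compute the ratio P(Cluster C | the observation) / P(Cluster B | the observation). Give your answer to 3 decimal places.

3.592

The posterior odds equal the prior odds times the likelihood ratio: (w_i/w_j)·(f_i(x)/f_j(x)).
Categorical probabilities:
  f_A = 0.33
  f_B = 0.08
  f_C = 0.32
Odds = (0.44/0.49) × (0.32/0.08) = 0.897959 × 4 ≈ 3.592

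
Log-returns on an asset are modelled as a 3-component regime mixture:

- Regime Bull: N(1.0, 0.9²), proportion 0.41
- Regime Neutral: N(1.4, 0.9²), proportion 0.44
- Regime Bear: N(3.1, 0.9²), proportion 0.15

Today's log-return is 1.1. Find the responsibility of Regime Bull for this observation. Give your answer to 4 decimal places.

0.4872

Posterior ∝ prior × likelihood, so P(k | x) ∝ w_k f_k(x); normalise over all components.
Normal densities:
  f_Bull = (1/(0.9·√(2π)))·exp(−(1.1−1.0)²/(2·0.9²)) = 0.443269·exp(-0.00617) = 0.440541
  f_Neutral = (1/(0.9·√(2π)))·exp(−(1.1−1.4)²/(2·0.9²)) = 0.443269·exp(-0.05556) = 0.419315
  f_Bear = (1/(0.9·√(2π)))·exp(−(1.1−3.1)²/(2·0.9²)) = 0.443269·exp(-2.46914) = 0.0375263
Weight by the priors:
  w_Bull·f_Bull = 0.41 × 0.440541 = 0.180622
  w_Neutral·f_Neutral = 0.44 × 0.419315 = 0.184498
  w_Bear·f_Bear = 0.15 × 0.0375263 = 0.00562894
Evidence: 0.180622 + 0.184498 + 0.00562894 = 0.370749
Responsibility of Regime Bull: 0.180622 / 0.370749 ≈ 0.4872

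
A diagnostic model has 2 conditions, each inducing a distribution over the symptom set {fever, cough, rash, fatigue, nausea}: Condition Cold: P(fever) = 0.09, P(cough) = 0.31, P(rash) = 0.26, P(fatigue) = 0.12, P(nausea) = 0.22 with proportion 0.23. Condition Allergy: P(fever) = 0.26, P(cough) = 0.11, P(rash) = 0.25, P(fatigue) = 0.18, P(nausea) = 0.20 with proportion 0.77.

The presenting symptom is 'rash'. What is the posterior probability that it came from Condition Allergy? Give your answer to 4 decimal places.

0.7630

By Bayes' theorem, P(k | x) = π_k f_k(x) / Σ_j π_j f_j(x).
Component likelihoods at x = 'rash':
  f_Cold = P(rash | comp) = 0.26
  f_Allergy = P(rash | comp) = 0.25
Prior × likelihood for each component:
  π_Cold·f_Cold = 0.23 × 0.26 = 0.0598
  π_Allergy·f_Allergy = 0.77 × 0.25 = 0.1925
Normaliser: 0.0598 + 0.1925 = 0.2523
So the posterior for Condition Allergy is 0.1925 / 0.2523 ≈ 0.7630.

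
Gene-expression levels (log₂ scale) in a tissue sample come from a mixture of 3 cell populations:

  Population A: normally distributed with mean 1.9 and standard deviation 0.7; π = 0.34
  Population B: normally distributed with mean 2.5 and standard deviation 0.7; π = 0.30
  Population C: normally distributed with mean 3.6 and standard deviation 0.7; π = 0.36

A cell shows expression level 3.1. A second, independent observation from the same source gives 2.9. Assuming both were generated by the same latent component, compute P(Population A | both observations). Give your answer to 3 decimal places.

0.075

Apply Bayes' rule: the posterior for each component is proportional to its prior times its likelihood at x.
Since both observations come from the same component, the likelihood for component k is f_k(x₁)·f_k(x₂).
  L_A = [(1/(0.7·√(2π)))·exp(−(3.1−1.9)²/(2·0.7²)) = 0.569918·exp(-1.46939) = 0.131119] × [0.205426] = 0.0269352
  L_B = [(1/(0.7·√(2π)))·exp(−(3.1−2.5)²/(2·0.7²)) = 0.569918·exp(-0.36735) = 0.394707] × [0.484068] = 0.191065
  L_C = [(1/(0.7·√(2π)))·exp(−(3.1−3.6)²/(2·0.7²)) = 0.569918·exp(-0.25510) = 0.441593] × [0.345672] = 0.152647
Multiply by the mixture weights:
  w_A·L_A = 0.34 × 0.0269352 = 0.00915795
  w_B·L_B = 0.30 × 0.191065 = 0.0573196
  w_C·L_C = 0.36 × 0.152647 = 0.0549528
Denominator: 0.00915795 + 0.0573196 + 0.0549528 = 0.12143
So the posterior for Population A is 0.00915795 / 0.12143 ≈ 0.075.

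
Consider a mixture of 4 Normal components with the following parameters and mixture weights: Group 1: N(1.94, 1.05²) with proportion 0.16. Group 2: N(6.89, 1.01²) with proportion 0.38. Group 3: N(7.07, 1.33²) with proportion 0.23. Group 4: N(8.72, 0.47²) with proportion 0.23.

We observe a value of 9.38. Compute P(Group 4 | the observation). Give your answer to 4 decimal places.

By Bayes' theorem, P(k | x) = w_k f_k(x) / Σ_j w_j f_j(x).
Normal densities:
  L_1 = (1/(1.05·√(2π)))·exp(−(9.38−1.94)²/(2·1.05²)) = 0.379945·exp(-25.10367) = 4.75701e-12
  L_2 = (1/(1.01·√(2π)))·exp(−(9.38−6.89)²/(2·1.01²)) = 0.394992·exp(-3.03897) = 0.0189139
  L_3 = (1/(1.33·√(2π)))·exp(−(9.38−7.07)²/(2·1.33²)) = 0.299957·exp(-1.50831) = 0.0663755
  L_4 = (1/(0.47·√(2π)))·exp(−(9.38−8.72)²/(2·0.47²)) = 0.848813·exp(-0.98597) = 0.316674
Prior × likelihood for each component:
  w_1·L_1 = 0.16 × 4.75701e-12 = 7.61121e-13
  w_2·L_2 = 0.38 × 0.0189139 = 0.0071873
  w_3·L_3 = 0.23 × 0.0663755 = 0.0152664
  w_4·L_4 = 0.23 × 0.316674 = 0.072835
Denominator: 7.61121e-13 + 0.0071873 + 0.0152664 + 0.072835 = 0.0952887
P(Group 4 | the observation) ≈ 0.7644

0.7644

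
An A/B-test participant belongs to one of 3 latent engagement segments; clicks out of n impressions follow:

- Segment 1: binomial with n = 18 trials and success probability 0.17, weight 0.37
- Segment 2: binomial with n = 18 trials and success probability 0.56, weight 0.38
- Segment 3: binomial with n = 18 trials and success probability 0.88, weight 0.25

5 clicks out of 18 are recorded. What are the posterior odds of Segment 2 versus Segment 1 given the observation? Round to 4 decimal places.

0.1040

Posterior odds = (π_i f_i(x)) / (π_j f_j(x)); the normalising sum cancels.
Component likelihoods at x = 5 clicks out of 18:
  p_1 = 0.107929
  p_2 = 0.0109321
  p_3 = 4.83781e-09
Posterior odds = (π_2·p_2) / (π_1·p_1) = (0.38·0.0109321) / (0.37·0.107929) = 0.00415421 / 0.0399338 ≈ 0.1040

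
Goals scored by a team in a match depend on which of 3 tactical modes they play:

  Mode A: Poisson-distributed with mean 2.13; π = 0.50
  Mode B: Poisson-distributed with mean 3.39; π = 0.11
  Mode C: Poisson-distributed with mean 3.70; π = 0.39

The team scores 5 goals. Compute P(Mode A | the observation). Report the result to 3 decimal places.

The responsibility of component k is π_k f_k(x) divided by Σ_j π_j f_j(x).
Component likelihoods at x = 5 goals:
  L_A = 0.043418
  L_B = 0.125765
  L_C = 0.142869
Weight by the priors:
  π_A·L_A = 0.50 × 0.043418 = 0.021709
  π_B·L_B = 0.11 × 0.125765 = 0.0138341
  π_C·L_C = 0.39 × 0.142869 = 0.0557189
Evidence: 0.021709 + 0.0138341 + 0.0557189 = 0.091262
Responsibility of Mode A: 0.021709 / 0.091262 ≈ 0.238

0.238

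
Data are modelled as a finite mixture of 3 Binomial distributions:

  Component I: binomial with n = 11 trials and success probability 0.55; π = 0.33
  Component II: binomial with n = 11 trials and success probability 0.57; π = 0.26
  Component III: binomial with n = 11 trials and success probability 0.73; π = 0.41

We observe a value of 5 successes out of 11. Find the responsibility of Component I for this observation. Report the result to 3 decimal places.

Posterior ∝ prior × likelihood, so P(k | x) ∝ P(Z=k) f_k(x); normalise over all components.
Evaluate each component's likelihood at the observed value:
  L_I = C(11,5)·0.55^5·0.45^6 = 462·0.0503284·0.00830377 = 0.193077
  L_II = C(11,5)·0.57^5·0.43^6 = 462·0.0601692·0.00632136 = 0.175722
  L_III = C(11,5)·0.73^5·0.27^6 = 462·0.207307·0.00038742 = 0.0371055
Unnormalised posteriors:
  P(Z=I)·L_I = 0.33 × 0.193077 = 0.0637154
  P(Z=II)·L_II = 0.26 × 0.175722 = 0.0456878
  P(Z=III)·L_III = 0.41 × 0.0371055 = 0.0152133
Sum: 0.0637154 + 0.0456878 + 0.0152133 = 0.124616
P(Component I | 5 successes out of 11) ≈ 0.511

0.511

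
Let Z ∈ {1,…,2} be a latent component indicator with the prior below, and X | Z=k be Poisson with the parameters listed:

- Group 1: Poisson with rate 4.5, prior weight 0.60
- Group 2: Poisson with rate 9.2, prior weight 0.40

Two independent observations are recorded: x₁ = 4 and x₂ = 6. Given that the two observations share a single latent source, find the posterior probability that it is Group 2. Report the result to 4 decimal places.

By Bayes' theorem, P(k | x) = P(Z=k) f_k(x) / Σ_j P(Z=j) f_j(x).
Since both observations come from the same component, the likelihood for component k is f_k(x₁)·f_k(x₂).
  p_1 = [0.189808] × [0.12812] = 0.0243182
  p_2 = [0.03016] × [0.0850913] = 0.00256635
Multiply by the mixture weights:
  P(Z=1)·p_1 = 0.60 × 0.0243182 = 0.0145909
  P(Z=2)·p_2 = 0.40 × 0.00256635 = 0.00102654
Normaliser: 0.0145909 + 0.00102654 = 0.0156174
P(Group 2 | x₁, x₂) ≈ 0.0657

0.0657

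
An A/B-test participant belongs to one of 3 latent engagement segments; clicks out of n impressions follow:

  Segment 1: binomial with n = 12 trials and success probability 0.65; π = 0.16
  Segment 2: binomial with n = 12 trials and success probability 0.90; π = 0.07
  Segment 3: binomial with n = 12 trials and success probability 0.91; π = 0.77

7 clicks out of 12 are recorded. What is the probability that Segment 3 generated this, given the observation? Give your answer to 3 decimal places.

0.054

By Bayes' theorem, P(k | x) = π_k f_k(x) / Σ_j π_j f_j(x).
Binomial probabilities:
  L_1 = 0.20392
  L_2 = 0.00378811
  L_3 = 0.00241673
Unnormalised posteriors:
  π_1·L_1 = 0.16 × 0.20392 = 0.0326271
  π_2·L_2 = 0.07 × 0.00378811 = 0.000265168
  π_3·L_3 = 0.77 × 0.00241673 = 0.00186088
Sum: 0.0326271 + 0.000265168 + 0.00186088 = 0.0347532
P(Segment 3 | data) = 0.00186088 / 0.0347532 ≈ 0.054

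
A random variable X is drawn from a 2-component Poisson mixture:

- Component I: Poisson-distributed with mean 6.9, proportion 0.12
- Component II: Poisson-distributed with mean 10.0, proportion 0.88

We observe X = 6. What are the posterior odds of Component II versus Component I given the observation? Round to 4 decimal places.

3.0612

Posterior odds = (P(Z=i) f_i(x)) / (P(Z=j) f_j(x)); the normalising sum cancels.
Component likelihoods at x = 6:
  f_I = 0.151053
  f_II = 0.0630555
Odds = (0.88/0.12) × (0.0630555/0.151053) = 7.33333 × 0.417439 ≈ 3.0612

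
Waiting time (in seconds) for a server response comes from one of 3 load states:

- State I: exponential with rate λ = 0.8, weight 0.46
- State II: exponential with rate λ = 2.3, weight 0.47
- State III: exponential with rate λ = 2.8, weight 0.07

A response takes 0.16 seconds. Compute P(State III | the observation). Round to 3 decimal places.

0.105

Posterior ∝ prior × likelihood, so P(k | x) ∝ π_k f_k(x); normalise over all components.
Exponential densities:
  p_I = 0.703883
  p_II = 1.59187
  p_III = 1.78893
Prior × likelihood for each component:
  π_I·p_I = 0.46 × 0.703883 = 0.323786
  π_II·p_II = 0.47 × 1.59187 = 0.748179
  π_III·p_III = 0.07 × 1.78893 = 0.125225
Denominator: 0.323786 + 0.748179 + 0.125225 = 1.19719
So the posterior for State III is 0.125225 / 1.19719 ≈ 0.105.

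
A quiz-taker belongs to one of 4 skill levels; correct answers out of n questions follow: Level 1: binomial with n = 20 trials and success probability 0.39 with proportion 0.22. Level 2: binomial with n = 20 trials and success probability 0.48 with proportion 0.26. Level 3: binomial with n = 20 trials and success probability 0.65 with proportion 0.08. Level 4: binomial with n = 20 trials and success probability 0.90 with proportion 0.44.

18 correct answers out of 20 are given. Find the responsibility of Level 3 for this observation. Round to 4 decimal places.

0.0063

Posterior ∝ prior × likelihood, so P(k | x) ∝ w_k f_k(x); normalise over all components.
Component likelihoods at x = 18 correct answers out of 20:
  p_1 = 3.08018e-06
  p_2 = 9.39945e-05
  p_3 = 0.00998459
  p_4 = 0.28518
Weight by the priors:
  w_1·p_1 = 0.22 × 3.08018e-06 = 6.7764e-07
  w_2·p_2 = 0.26 × 9.39945e-05 = 2.44386e-05
  w_3·p_3 = 0.08 × 0.00998459 = 0.000798767
  w_4·p_4 = 0.44 × 0.28518 = 0.125479
Marginal: 6.7764e-07 + 2.44386e-05 + 0.000798767 + 0.125479 = 0.126303
So the posterior for Level 3 is 0.000798767 / 0.126303 ≈ 0.0063.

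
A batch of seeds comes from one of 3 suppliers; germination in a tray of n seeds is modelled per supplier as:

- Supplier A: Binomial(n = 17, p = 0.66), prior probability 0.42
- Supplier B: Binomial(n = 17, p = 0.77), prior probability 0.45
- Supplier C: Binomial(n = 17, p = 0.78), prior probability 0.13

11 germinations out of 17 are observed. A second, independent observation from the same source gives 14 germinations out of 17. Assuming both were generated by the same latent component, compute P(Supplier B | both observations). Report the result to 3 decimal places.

Apply Bayes' rule: the posterior for each component is proportional to its prior times its likelihood at x.
Since both observations come from the same component, the likelihood for component k is f_k(x₁)·f_k(x₂).
  p_A = [C(17,11)·0.66^11·0.34^6 = 12376·0.010351·0.0015448 = 0.197896] × [0.0795355] = 0.0157398
  p_B = [C(17,11)·0.77^11·0.23^6 = 12376·0.0564154·0.000148036 = 0.103358] × [0.21309] = 0.0220246
  p_C = [C(17,11)·0.78^11·0.22^6 = 12376·0.0650191·0.00011338 = 0.0912341] × [0.223409] = 0.0203825
Weight by the priors:
  π_A·p_A = 0.42 × 0.0157398 = 0.0066107
  π_B·p_B = 0.45 × 0.0220246 = 0.00991107
  π_C·p_C = 0.13 × 0.0203825 = 0.00264973
Sum: 0.0066107 + 0.00991107 + 0.00264973 = 0.0191715
So the posterior for Supplier B is 0.00991107 / 0.0191715 ≈ 0.517.

0.517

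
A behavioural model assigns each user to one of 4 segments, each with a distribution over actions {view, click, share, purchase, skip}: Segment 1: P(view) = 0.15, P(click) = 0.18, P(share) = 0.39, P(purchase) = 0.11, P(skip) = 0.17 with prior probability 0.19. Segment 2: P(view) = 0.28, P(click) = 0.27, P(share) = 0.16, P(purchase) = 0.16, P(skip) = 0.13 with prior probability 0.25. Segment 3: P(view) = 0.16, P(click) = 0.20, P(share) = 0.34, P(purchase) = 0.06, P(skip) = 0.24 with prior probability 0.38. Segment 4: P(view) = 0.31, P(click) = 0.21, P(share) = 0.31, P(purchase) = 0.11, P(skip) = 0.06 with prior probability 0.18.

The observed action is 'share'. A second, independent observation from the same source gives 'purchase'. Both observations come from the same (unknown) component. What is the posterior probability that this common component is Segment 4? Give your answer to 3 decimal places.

P(component k | x) = π_k·f_k(x) / marginal(x), where marginal(x) = Σ_j π_j·f_j(x).
Since both observations come from the same component, the likelihood for component k is f_k(x₁)·f_k(x₂).
  L_1 = [P(share | comp) = 0.39] × [0.11] = 0.0429
  L_2 = [P(share | comp) = 0.16] × [0.16] = 0.0256
  L_3 = [P(share | comp) = 0.34] × [0.06] = 0.0204
  L_4 = [P(share | comp) = 0.31] × [0.11] = 0.0341
Multiply by the mixture weights:
  π_1·L_1 = 0.19 × 0.0429 = 0.008151
  π_2·L_2 = 0.25 × 0.0256 = 0.0064
  π_3·L_3 = 0.38 × 0.0204 = 0.007752
  π_4·L_4 = 0.18 × 0.0341 = 0.006138
Sum: 0.008151 + 0.0064 + 0.007752 + 0.006138 = 0.028441
So the posterior for Segment 4 is 0.006138 / 0.028441 ≈ 0.216.

0.216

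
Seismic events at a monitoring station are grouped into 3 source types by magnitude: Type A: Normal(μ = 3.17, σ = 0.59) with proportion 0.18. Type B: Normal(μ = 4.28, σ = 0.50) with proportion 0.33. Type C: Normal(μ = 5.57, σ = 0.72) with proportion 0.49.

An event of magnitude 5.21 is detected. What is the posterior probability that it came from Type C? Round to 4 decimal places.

0.8360

P(component k | x) = P(Z=k)·f_k(x) / marginal(x), where marginal(x) = Σ_j P(Z=j)·f_j(x).
Evaluate each component's likelihood at the observed value:
  f_A = (1/(0.59·√(2π)))·exp(−(5.21−3.17)²/(2·0.59²)) = 0.676173·exp(-5.97759) = 0.00171405
  f_B = (1/(0.50·√(2π)))·exp(−(5.21−4.28)²/(2·0.50²)) = 0.797885·exp(-1.72980) = 0.141481
  f_C = (1/(0.72·√(2π)))·exp(−(5.21−5.57)²/(2·0.72²)) = 0.554087·exp(-0.12500) = 0.48898
Multiply by the mixture weights:
  P(Z=A)·f_A = 0.18 × 0.00171405 = 0.000308528
  P(Z=B)·f_B = 0.33 × 0.141481 = 0.0466887
  P(Z=C)·f_C = 0.49 × 0.48898 = 0.2396
Denominator: 0.000308528 + 0.0466887 + 0.2396 = 0.286597
So the posterior for Type C is 0.2396 / 0.286597 ≈ 0.8360.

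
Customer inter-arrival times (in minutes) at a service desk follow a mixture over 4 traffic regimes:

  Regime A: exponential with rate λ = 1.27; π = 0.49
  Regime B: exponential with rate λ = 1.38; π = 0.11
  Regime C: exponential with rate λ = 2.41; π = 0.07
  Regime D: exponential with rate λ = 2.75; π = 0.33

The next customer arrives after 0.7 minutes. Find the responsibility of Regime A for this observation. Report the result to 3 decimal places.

0.536

Posterior ∝ prior × likelihood, so P(k | x) ∝ w_k f_k(x); normalise over all components.
Evaluate each component's likelihood at the observed value:
  L_A = 1.27·e^(−1.27·0.7) = 1.27·e^(−0.8890) = 0.522055
  L_B = 1.38·e^(−1.38·0.7) = 1.38·e^(−0.9660) = 0.525231
  L_C = 2.41·e^(−2.41·0.7) = 2.41·e^(−1.6870) = 0.446028
  L_D = 2.75·e^(−2.75·0.7) = 2.75·e^(−1.9250) = 0.401158
Unnormalised posteriors:
  w_A·L_A = 0.49 × 0.522055 = 0.255807
  w_B·L_B = 0.11 × 0.525231 = 0.0577754
  w_C·L_C = 0.07 × 0.446028 = 0.031222
  w_D·L_D = 0.33 × 0.401158 = 0.132382
Sum: 0.255807 + 0.0577754 + 0.031222 + 0.132382 = 0.477186
Responsibility of Regime A: 0.255807 / 0.477186 ≈ 0.536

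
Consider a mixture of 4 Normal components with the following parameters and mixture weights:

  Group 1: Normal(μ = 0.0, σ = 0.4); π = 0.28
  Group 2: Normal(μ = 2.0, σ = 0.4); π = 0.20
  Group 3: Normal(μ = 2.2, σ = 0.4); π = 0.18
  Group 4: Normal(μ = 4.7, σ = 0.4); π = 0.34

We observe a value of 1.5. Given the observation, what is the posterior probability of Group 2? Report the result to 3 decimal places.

P(component k | x) = π_k·f_k(x) / marginal(x), where marginal(x) = Σ_j π_j·f_j(x).
Component likelihoods at x = 1.5:
  L_1 = 0.000881489
  L_2 = 0.456623
  L_3 = 0.215693
  L_4 = 1.26307e-14
Unnormalised posteriors:
  π_1·L_1 = 0.28 × 0.000881489 = 0.000246817
  π_2·L_2 = 0.20 × 0.456623 = 0.0913245
  π_3·L_3 = 0.18 × 0.215693 = 0.0388248
  π_4·L_4 = 0.34 × 1.26307e-14 = 4.29443e-15
Sum: 0.000246817 + 0.0913245 + 0.0388248 + 4.29443e-15 = 0.130396
Responsibility of Group 2: 0.0913245 / 0.130396 ≈ 0.700

0.700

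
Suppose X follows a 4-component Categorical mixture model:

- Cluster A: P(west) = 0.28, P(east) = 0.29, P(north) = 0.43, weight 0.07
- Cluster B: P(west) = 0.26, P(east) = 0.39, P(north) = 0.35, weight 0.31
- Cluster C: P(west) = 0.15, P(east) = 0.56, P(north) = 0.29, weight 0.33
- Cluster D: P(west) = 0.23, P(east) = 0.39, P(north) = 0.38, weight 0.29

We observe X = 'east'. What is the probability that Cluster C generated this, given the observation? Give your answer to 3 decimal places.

0.421

P(component k | x) = P(Z=k)·f_k(x) / marginal(x), where marginal(x) = Σ_j P(Z=j)·f_j(x).
Component likelihoods at x = 'east':
  f_A = 0.29
  f_B = 0.39
  f_C = 0.56
  f_D = 0.39
Prior × likelihood for each component:
  P(Z=A)·f_A = 0.07 × 0.29 = 0.0203
  P(Z=B)·f_B = 0.31 × 0.39 = 0.1209
  P(Z=C)·f_C = 0.33 × 0.56 = 0.1848
  P(Z=D)·f_D = 0.29 × 0.39 = 0.1131
Marginal: 0.0203 + 0.1209 + 0.1848 + 0.1131 = 0.4391
Responsibility of Cluster C: 0.1848 / 0.4391 ≈ 0.421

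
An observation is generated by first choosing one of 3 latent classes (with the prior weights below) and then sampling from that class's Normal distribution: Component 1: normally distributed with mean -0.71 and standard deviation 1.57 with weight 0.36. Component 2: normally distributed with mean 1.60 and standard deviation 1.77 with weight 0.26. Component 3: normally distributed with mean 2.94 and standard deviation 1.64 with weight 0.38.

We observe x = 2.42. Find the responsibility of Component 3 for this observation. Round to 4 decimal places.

By Bayes' theorem, P(k | x) = π_k f_k(x) / Σ_j π_j f_j(x).
Component likelihoods at x = 2.42:
  L_1 = 0.0348293
  L_2 = 0.202456
  L_3 = 0.231332
Unnormalised posteriors:
  π_1·L_1 = 0.36 × 0.0348293 = 0.0125386
  π_2·L_2 = 0.26 × 0.202456 = 0.0526387
  π_3·L_3 = 0.38 × 0.231332 = 0.0879061
Normaliser: 0.0125386 + 0.0526387 + 0.0879061 = 0.153083
P(Component 3 | 2.42) ≈ 0.5742

0.5742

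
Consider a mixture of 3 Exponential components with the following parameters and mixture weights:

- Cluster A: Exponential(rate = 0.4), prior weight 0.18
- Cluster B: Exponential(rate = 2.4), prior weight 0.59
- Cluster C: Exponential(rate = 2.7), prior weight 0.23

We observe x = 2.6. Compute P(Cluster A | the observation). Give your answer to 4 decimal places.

0.8847

Apply Bayes' rule: the posterior for each component is proportional to its prior times its likelihood at x.
Exponential densities:
  L_A = 0.4·e^(−0.4·2.6) = 0.4·e^(−1.0400) = 0.141382
  L_B = 2.4·e^(−2.4·2.6) = 2.4·e^(−6.2400) = 0.00467965
  L_C = 2.7·e^(−2.7·2.6) = 2.7·e^(−7.0200) = 0.00241333
Weight by the priors:
  π_A·L_A = 0.18 × 0.141382 = 0.0254487
  π_B·L_B = 0.59 × 0.00467965 = 0.002761
  π_C·L_C = 0.23 × 0.00241333 = 0.000555066
Normaliser: 0.0254487 + 0.002761 + 0.000555066 = 0.0287648
Responsibility of Cluster A: 0.0254487 / 0.0287648 ≈ 0.8847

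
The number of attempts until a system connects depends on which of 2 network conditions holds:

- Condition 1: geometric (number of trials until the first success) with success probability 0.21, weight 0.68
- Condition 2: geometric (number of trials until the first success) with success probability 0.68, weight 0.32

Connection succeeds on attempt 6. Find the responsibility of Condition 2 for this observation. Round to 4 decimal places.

0.0163

The responsibility of component k is P(Z=k) f_k(x) divided by Σ_j P(Z=j) f_j(x).
Evaluate each component's likelihood at the observed value:
  p_1 = 0.21·(1−0.21)^5 = 0.21·0.307706 = 0.0646182
  p_2 = 0.68·(1−0.68)^5 = 0.68·0.00335544 = 0.0022817
Prior × likelihood for each component:
  P(Z=1)·p_1 = 0.68 × 0.0646182 = 0.0439404
  P(Z=2)·p_2 = 0.32 × 0.0022817 = 0.000730144
Sum: 0.0439404 + 0.000730144 = 0.0446705
Responsibility of Condition 2: 0.000730144 / 0.0446705 ≈ 0.0163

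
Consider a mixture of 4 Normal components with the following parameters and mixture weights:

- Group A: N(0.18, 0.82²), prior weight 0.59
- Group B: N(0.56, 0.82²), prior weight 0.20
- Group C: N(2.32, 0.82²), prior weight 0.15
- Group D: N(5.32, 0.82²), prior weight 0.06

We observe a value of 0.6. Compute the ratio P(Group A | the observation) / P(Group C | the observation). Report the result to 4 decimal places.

31.1308

Only the two components matter; the odds are (π_i f_i(x)) / (π_j f_j(x)).
Normal densities:
  L_A = 0.426706
  L_B = 0.485936
  L_C = 0.0539138
  L_D = 3.10764e-08
Odds = (0.59/0.15) × (0.426706/0.0539138) = 3.93333 × 7.9146 ≈ 31.1308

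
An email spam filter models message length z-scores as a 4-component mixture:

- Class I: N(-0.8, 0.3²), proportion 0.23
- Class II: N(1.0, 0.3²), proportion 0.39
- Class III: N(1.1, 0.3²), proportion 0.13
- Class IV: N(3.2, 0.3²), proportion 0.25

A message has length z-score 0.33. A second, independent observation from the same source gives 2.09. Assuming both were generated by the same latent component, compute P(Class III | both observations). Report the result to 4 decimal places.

0.3223

By Bayes' theorem, P(k | x) = π_k f_k(x) / Σ_j π_j f_j(x).
Since both observations come from the same component, the likelihood for component k is f_k(x₁)·f_k(x₂).
  f_I = [(1/(0.3·√(2π)))·exp(−(0.33−-0.8)²/(2·0.3²)) = 1.329808·exp(-7.09389) = 0.00110396] × [9.38174e-21] = 1.0357e-23
  f_II = [(1/(0.3·√(2π)))·exp(−(0.33−1.0)²/(2·0.3²)) = 1.329808·exp(-2.49389) = 0.109826] × [0.00180802] = 0.000198569
  f_III = [(1/(0.3·√(2π)))·exp(−(0.33−1.1)²/(2·0.3²)) = 1.329808·exp(-3.29389) = 0.0493482] × [0.0057419] = 0.000283352
  f_IV = [(1/(0.3·√(2π)))·exp(−(0.33−3.2)²/(2·0.3²)) = 1.329808·exp(-45.76056) = 1.77923e-20] × [0.00141593] = 2.51927e-23
Unnormalised posteriors:
  π_I·f_I = 0.23 × 1.0357e-23 = 2.38212e-24
  π_II·f_II = 0.39 × 0.000198569 = 7.74418e-05
  π_III·f_III = 0.13 × 0.000283352 = 3.68358e-05
  π_IV·f_IV = 0.25 × 2.51927e-23 = 6.29818e-24
Denominator: 2.38212e-24 + 7.74418e-05 + 3.68358e-05 + 6.29818e-24 = 0.000114278
Responsibility of Class III: 3.68358e-05 / 0.000114278 ≈ 0.3223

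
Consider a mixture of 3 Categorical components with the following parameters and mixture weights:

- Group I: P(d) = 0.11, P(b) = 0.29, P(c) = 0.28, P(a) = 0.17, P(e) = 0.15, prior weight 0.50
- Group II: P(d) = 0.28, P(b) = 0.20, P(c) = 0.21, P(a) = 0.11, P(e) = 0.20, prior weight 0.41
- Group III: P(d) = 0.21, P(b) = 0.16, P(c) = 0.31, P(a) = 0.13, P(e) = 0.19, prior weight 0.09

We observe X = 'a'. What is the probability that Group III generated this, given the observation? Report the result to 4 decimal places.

0.0825

The responsibility of component k is w_k f_k(x) divided by Σ_j w_j f_j(x).
Categorical probabilities:
  p_I = 0.17
  p_II = 0.11
  p_III = 0.13
Weight by the priors:
  w_I·p_I = 0.50 × 0.17 = 0.085
  w_II·p_II = 0.41 × 0.11 = 0.0451
  w_III·p_III = 0.09 × 0.13 = 0.0117
Marginal: 0.085 + 0.0451 + 0.0117 = 0.1418
So the posterior for Group III is 0.0117 / 0.1418 ≈ 0.0825.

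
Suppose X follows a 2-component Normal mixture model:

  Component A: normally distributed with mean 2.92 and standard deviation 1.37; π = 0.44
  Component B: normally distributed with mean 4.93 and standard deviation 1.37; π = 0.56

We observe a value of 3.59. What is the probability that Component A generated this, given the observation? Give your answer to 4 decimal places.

0.5294

P(component k | x) = π_k·f_k(x) / marginal(x), where marginal(x) = Σ_j π_j·f_j(x).
Component likelihoods at x = 3.59:
  L_A = 0.258377
  L_B = 0.180488
Multiply by the mixture weights:
  π_A·L_A = 0.44 × 0.258377 = 0.113686
  π_B·L_B = 0.56 × 0.180488 = 0.101073
Marginal: 0.113686 + 0.101073 = 0.214759
P(Component A | data) ≈ 0.5294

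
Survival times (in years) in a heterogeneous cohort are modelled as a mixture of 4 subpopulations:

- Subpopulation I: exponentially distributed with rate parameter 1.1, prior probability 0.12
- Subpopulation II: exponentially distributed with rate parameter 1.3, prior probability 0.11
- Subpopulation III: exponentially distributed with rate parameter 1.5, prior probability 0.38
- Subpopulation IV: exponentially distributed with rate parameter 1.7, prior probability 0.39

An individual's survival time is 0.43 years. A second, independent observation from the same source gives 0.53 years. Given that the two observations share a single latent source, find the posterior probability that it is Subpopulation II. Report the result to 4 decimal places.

The responsibility of component k is π_k f_k(x) divided by Σ_j π_j f_j(x).
Since both observations come from the same component, the likelihood for component k is f_k(x₁)·f_k(x₂).
  p_I = [1.1·e^(−1.1·0.43) = 1.1·e^(−0.4730) = 0.685443] × [0.614043] = 0.420892
  p_II = [1.3·e^(−1.3·0.43) = 1.3·e^(−0.5590) = 0.743315] × [0.652701] = 0.485162
  p_III = [1.5·e^(−1.5·0.43) = 1.5·e^(−0.6450) = 0.786994] × [0.677372] = 0.533087
  p_IV = [1.7·e^(−1.7·0.43) = 1.7·e^(−0.7310) = 0.818426] × [0.690478] = 0.565105
Multiply by the mixture weights:
  π_I·p_I = 0.12 × 0.420892 = 0.050507
  π_II·p_II = 0.11 × 0.485162 = 0.0533679
  π_III·p_III = 0.38 × 0.533087 = 0.202573
  π_IV·p_IV = 0.39 × 0.565105 = 0.220391
Denominator: 0.050507 + 0.0533679 + 0.202573 + 0.220391 = 0.526839
P(Subpopulation II | data) = 0.0533679 / 0.526839 ≈ 0.1013

0.1013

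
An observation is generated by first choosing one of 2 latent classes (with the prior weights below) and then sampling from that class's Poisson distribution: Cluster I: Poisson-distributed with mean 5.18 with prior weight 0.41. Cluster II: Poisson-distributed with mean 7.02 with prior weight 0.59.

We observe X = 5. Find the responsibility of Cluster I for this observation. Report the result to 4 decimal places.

By Bayes' theorem, P(k | x) = w_k f_k(x) / Σ_j w_j f_j(x).
Poisson probabilities:
  L_I = e^(−5.18)·5.18^5/5! = 0.174913
  L_II = e^(−7.02)·7.02^5/5! = 0.126986
Weight by the priors:
  w_I·L_I = 0.41 × 0.174913 = 0.0717143
  w_II·L_II = 0.59 × 0.126986 = 0.0749219
Evidence: 0.0717143 + 0.0749219 = 0.146636
P(Cluster I | data) ≈ 0.4891

0.4891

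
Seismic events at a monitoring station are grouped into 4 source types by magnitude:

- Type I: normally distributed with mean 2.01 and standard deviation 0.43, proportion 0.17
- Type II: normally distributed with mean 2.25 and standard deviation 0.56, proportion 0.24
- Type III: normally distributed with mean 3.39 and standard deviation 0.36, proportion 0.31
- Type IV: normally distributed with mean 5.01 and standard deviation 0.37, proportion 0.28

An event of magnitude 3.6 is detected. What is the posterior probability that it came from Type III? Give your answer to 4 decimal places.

0.9675

By Bayes' theorem, P(k | x) = π_k f_k(x) / Σ_j π_j f_j(x).
Component likelihoods at x = 3.6:
  L_I = 0.000996395
  L_II = 0.0389728
  L_III = 0.934797
  L_IV = 0.000757243
Unnormalised posteriors:
  π_I·L_I = 0.17 × 0.000996395 = 0.000169387
  π_II·L_II = 0.24 × 0.0389728 = 0.00935347
  π_III·L_III = 0.31 × 0.934797 = 0.289787
  π_IV·L_IV = 0.28 × 0.000757243 = 0.000212028
Evidence: 0.000169387 + 0.00935347 + 0.289787 + 0.000212028 = 0.299522
So the posterior for Type III is 0.289787 / 0.299522 ≈ 0.9675.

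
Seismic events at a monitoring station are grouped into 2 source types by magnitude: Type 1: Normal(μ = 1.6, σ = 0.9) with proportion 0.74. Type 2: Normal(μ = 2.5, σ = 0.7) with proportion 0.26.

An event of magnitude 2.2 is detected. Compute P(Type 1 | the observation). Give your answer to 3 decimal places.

0.660

Apply Bayes' rule: the posterior for each component is proportional to its prior times its likelihood at x.
Component likelihoods at x = 2.2:
  L_1 = (1/(0.9·√(2π)))·exp(−(2.2−1.6)²/(2·0.9²)) = 0.443269·exp(-0.22222) = 0.354942
  L_2 = (1/(0.7·√(2π)))·exp(−(2.2−2.5)²/(2·0.7²)) = 0.569918·exp(-0.09184) = 0.51991
Prior × likelihood for each component:
  π_1·L_1 = 0.74 × 0.354942 = 0.262657
  π_2·L_2 = 0.26 × 0.51991 = 0.135176
Evidence: 0.262657 + 0.135176 = 0.397834
P(Type 1 | x) ≈ 0.660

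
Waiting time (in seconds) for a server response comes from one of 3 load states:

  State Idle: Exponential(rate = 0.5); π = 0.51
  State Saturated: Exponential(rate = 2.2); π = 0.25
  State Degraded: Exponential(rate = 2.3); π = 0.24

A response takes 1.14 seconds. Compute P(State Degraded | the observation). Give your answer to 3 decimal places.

0.175

Posterior ∝ prior × likelihood, so P(k | x) ∝ P(Z=k) f_k(x); normalise over all components.
Exponential densities:
  L_Idle = 0.5·e^(−0.5·1.14) = 0.5·e^(−0.5700) = 0.282763
  L_Saturated = 2.2·e^(−2.2·1.14) = 2.2·e^(−2.5080) = 0.179148
  L_Degraded = 2.3·e^(−2.3·1.14) = 2.3·e^(−2.6220) = 0.167112
Multiply by the mixture weights:
  P(Z=Idle)·L_Idle = 0.51 × 0.282763 = 0.144209
  P(Z=Saturated)·L_Saturated = 0.25 × 0.179148 = 0.044787
  P(Z=Degraded)·L_Degraded = 0.24 × 0.167112 = 0.0401069
Sum: 0.144209 + 0.044787 + 0.0401069 = 0.229103
P(State Degraded | 1.14 seconds) = 0.0401069 / 0.229103 ≈ 0.175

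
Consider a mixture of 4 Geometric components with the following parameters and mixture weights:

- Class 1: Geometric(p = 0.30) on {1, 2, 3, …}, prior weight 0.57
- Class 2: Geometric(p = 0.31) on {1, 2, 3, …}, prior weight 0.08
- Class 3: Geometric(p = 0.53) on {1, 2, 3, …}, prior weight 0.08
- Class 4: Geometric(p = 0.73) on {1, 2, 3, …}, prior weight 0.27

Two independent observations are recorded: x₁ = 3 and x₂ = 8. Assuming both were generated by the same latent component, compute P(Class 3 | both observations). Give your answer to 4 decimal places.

Posterior ∝ prior × likelihood, so P(k | x) ∝ π_k f_k(x); normalise over all components.
Since both observations come from the same component, the likelihood for component k is f_k(x₁)·f_k(x₂).
  p_1 = [0.30·(1−0.30)^2 = 0.30·0.49 = 0.147] × [0.0247063] = 0.00363182
  p_2 = [0.31·(1−0.31)^2 = 0.31·0.4761 = 0.147591] × [0.0230837] = 0.00340695
  p_3 = [0.53·(1−0.53)^2 = 0.53·0.2209 = 0.117077] × [0.0026851] = 0.000314364
  p_4 = [0.73·(1−0.73)^2 = 0.73·0.0729 = 0.053217] × [7.63606e-05] = 4.06368e-06
Weight by the priors:
  π_1·p_1 = 0.57 × 0.00363182 = 0.00207014
  π_2·p_2 = 0.08 × 0.00340695 = 0.000272556
  π_3·p_3 = 0.08 × 0.000314364 = 2.51491e-05
  π_4·p_4 = 0.27 × 4.06368e-06 = 1.09719e-06
Denominator: 0.00207014 + 0.000272556 + 2.51491e-05 + 1.09719e-06 = 0.00236894
Responsibility of Class 3: 2.51491e-05 / 0.00236894 ≈ 0.0106

0.0106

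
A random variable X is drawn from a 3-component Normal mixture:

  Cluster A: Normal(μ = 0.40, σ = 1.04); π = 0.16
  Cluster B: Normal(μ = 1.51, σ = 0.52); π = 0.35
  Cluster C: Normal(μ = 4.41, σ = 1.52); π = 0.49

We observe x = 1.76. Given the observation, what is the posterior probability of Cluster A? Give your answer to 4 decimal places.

0.0889

By Bayes' theorem, P(k | x) = π_k f_k(x) / Σ_j π_j f_j(x).
Normal densities:
  f_A = (1/(1.04·√(2π)))·exp(−(1.76−0.40)²/(2·1.04²)) = 0.383598·exp(-0.85503) = 0.163133
  f_B = (1/(0.52·√(2π)))·exp(−(1.76−1.51)²/(2·0.52²)) = 0.767197·exp(-0.11557) = 0.683464
  f_C = (1/(1.52·√(2π)))·exp(−(1.76−4.41)²/(2·1.52²)) = 0.262462·exp(-1.51976) = 0.0574174
Multiply by the mixture weights:
  π_A·f_A = 0.16 × 0.163133 = 0.0261013
  π_B·f_B = 0.35 × 0.683464 = 0.239212
  π_C·f_C = 0.49 × 0.0574174 = 0.0281345
Denominator: 0.0261013 + 0.239212 + 0.0281345 = 0.293448
P(Cluster A | 1.76) = 0.0261013 / 0.293448 ≈ 0.0889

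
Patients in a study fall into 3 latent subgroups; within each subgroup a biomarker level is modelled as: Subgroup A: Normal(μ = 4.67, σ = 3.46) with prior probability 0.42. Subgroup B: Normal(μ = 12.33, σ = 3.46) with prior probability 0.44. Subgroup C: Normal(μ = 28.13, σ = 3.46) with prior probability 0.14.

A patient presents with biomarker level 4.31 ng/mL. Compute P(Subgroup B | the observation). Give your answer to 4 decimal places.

The responsibility of component k is P(Z=k) f_k(x) divided by Σ_j P(Z=j) f_j(x).
Normal densities:
  f_A = 0.114679
  f_B = 0.00785518
  f_C = 5.89073e-12
Unnormalised posteriors:
  P(Z=A)·f_A = 0.42 × 0.114679 = 0.0481651
  P(Z=B)·f_B = 0.44 × 0.00785518 = 0.00345628
  P(Z=C)·f_C = 0.14 × 5.89073e-12 = 8.24702e-13
Normaliser: 0.0481651 + 0.00345628 + 8.24702e-13 = 0.0516214
Responsibility of Subgroup B: 0.00345628 / 0.0516214 ≈ 0.0670

0.0670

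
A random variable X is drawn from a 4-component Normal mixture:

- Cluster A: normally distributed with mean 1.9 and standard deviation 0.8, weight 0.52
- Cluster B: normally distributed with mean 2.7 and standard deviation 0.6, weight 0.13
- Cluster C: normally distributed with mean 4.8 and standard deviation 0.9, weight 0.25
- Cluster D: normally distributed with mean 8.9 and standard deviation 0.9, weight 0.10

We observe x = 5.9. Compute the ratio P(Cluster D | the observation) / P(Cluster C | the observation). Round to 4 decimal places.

0.0033

Posterior odds = (w_i f_i(x)) / (w_j f_j(x)); the normalising sum cancels.
Evaluate each component's likelihood at the observed value:
  L_A = (1/(0.8·√(2π)))·exp(−(5.9−1.9)²/(2·0.8²)) = 0.498678·exp(-12.50000) = 1.8584e-06
  L_B = (1/(0.6·√(2π)))·exp(−(5.9−2.7)²/(2·0.6²)) = 0.664904·exp(-14.22222) = 4.42717e-07
  L_C = (1/(0.9·√(2π)))·exp(−(5.9−4.8)²/(2·0.9²)) = 0.443269·exp(-0.74691) = 0.210033
  L_D = (1/(0.9·√(2π)))·exp(−(5.9−8.9)²/(2·0.9²)) = 0.443269·exp(-5.55556) = 0.00171364
Odds = (0.10/0.25) × (0.00171364/0.210033) = 0.4 × 0.00815893 ≈ 0.0033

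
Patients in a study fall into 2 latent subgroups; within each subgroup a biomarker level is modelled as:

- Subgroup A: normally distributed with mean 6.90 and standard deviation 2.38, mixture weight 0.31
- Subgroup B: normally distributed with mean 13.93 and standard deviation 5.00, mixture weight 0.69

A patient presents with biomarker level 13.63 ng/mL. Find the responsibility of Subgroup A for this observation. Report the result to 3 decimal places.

The responsibility of component k is w_k f_k(x) divided by Σ_j w_j f_j(x).
Normal densities:
  p_A = (1/(2.38·√(2π)))·exp(−(13.63−6.90)²/(2·2.38²)) = 0.167623·exp(-3.99803) = 0.00307617
  p_B = (1/(5.00·√(2π)))·exp(−(13.63−13.93)²/(2·5.00²)) = 0.079788·exp(-0.00180) = 0.079645
Multiply by the mixture weights:
  w_A·p_A = 0.31 × 0.00307617 = 0.000953612
  w_B·p_B = 0.69 × 0.079645 = 0.054955
Evidence: 0.000953612 + 0.054955 = 0.0559086
P(Subgroup A | 13.63 ng/mL) ≈ 0.017

0.017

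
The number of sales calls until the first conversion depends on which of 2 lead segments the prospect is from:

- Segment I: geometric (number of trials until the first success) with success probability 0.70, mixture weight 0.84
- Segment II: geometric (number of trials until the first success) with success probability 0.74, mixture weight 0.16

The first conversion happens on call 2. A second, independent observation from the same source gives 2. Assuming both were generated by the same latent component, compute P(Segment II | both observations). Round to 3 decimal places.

Posterior ∝ prior × likelihood, so P(k | x) ∝ π_k f_k(x); normalise over all components.
Since both observations come from the same component, the likelihood for component k is f_k(x₁)·f_k(x₂).
  f_I = [0.70·(1−0.70)^1 = 0.70·0.3 = 0.21] × [0.21] = 0.0441
  f_II = [0.74·(1−0.74)^1 = 0.74·0.26 = 0.1924] × [0.1924] = 0.0370178
Weight by the priors:
  π_I·f_I = 0.84 × 0.0441 = 0.037044
  π_II·f_II = 0.16 × 0.0370178 = 0.00592284
Evidence: 0.037044 + 0.00592284 = 0.0429668
Responsibility of Segment II: 0.00592284 / 0.0429668 ≈ 0.138

0.138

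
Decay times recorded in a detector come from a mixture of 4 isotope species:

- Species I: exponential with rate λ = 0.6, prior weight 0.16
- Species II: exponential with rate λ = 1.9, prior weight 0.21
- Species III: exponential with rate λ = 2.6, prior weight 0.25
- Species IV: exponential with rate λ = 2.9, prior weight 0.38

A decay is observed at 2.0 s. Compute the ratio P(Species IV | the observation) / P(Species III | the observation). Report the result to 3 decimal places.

0.930

Only the two components matter; the odds are (π_i f_i(x)) / (π_j f_j(x)).
Component likelihoods at x = 2.0 s:
  p_I = 0.180717
  p_II = 0.0425045
  p_III = 0.0143431
  p_IV = 0.00877991
Posterior odds = (π_IV·p_IV) / (π_III·p_III) = (0.38·0.00877991) / (0.25·0.0143431) = 0.00333637 / 0.00358577 ≈ 0.930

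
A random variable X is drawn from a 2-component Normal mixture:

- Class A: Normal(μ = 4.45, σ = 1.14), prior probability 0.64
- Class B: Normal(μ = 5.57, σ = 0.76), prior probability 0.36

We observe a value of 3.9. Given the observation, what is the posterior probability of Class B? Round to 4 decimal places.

Apply Bayes' rule: the posterior for each component is proportional to its prior times its likelihood at x.
Evaluate each component's likelihood at the observed value:
  f_A = 0.311502
  f_B = 0.046948
Prior × likelihood for each component:
  w_A·f_A = 0.64 × 0.311502 = 0.199361
  w_B·f_B = 0.36 × 0.046948 = 0.0169013
Evidence: 0.199361 + 0.0169013 = 0.216263
P(Class B | the observation) ≈ 0.0782

0.0782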